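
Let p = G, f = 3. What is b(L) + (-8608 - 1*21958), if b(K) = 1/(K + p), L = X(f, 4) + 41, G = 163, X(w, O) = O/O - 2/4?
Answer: -12501492/409 ≈ -30566.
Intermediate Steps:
X(w, O) = ½ (X(w, O) = 1 - 2*¼ = 1 - ½ = ½)
p = 163
L = 83/2 (L = ½ + 41 = 83/2 ≈ 41.500)
b(K) = 1/(163 + K) (b(K) = 1/(K + 163) = 1/(163 + K))
b(L) + (-8608 - 1*21958) = 1/(163 + 83/2) + (-8608 - 1*21958) = 1/(409/2) + (-8608 - 21958) = 2/409 - 30566 = -12501492/409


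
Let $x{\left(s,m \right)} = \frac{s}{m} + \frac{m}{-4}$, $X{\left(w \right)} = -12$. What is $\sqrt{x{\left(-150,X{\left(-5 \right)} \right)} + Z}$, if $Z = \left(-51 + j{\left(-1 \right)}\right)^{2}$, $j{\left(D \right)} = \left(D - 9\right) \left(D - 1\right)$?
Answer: $\frac{3 \sqrt{434}}{2} \approx 31.249$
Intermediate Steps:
$j{\left(D \right)} = \left(-1 + D\right) \left(-9 + D\right)$ ($j{\left(D \right)} = \left(-9 + D\right) \left(-1 + D\right) = \left(-1 + D\right) \left(-9 + D\right)$)
$Z = 961$ ($Z = \left(-51 + \left(9 + \left(-1\right)^{2} - -10\right)\right)^{2} = \left(-51 + \left(9 + 1 + 10\right)\right)^{2} = \left(-51 + 20\right)^{2} = \left(-31\right)^{2} = 961$)
$x{\left(s,m \right)} = - \frac{m}{4} + \frac{s}{m}$ ($x{\left(s,m \right)} = \frac{s}{m} + m \left(- \frac{1}{4}\right) = \frac{s}{m} - \frac{m}{4} = - \frac{m}{4} + \frac{s}{m}$)
$\sqrt{x{\left(-150,X{\left(-5 \right)} \right)} + Z} = \sqrt{\left(\left(- \frac{1}{4}\right) \left(-12\right) - \frac{150}{-12}\right) + 961} = \sqrt{\left(3 - - \frac{25}{2}\right) + 961} = \sqrt{\left(3 + \frac{25}{2}\right) + 961} = \sqrt{\frac{31}{2} + 961} = \sqrt{\frac{1953}{2}} = \frac{3 \sqrt{434}}{2}$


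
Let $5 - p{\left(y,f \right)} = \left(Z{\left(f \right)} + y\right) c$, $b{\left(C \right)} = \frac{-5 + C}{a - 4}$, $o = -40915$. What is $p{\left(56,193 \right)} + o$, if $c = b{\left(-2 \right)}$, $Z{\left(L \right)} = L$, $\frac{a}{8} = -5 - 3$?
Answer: $- \frac{2783623}{68} \approx -40936.0$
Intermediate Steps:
$a = -64$ ($a = 8 \left(-5 - 3\right) = 8 \left(-8\right) = -64$)
$b{\left(C \right)} = \frac{5}{68} - \frac{C}{68}$ ($b{\left(C \right)} = \frac{-5 + C}{-64 - 4} = \frac{-5 + C}{-68} = \left(-5 + C\right) \left(- \frac{1}{68}\right) = \frac{5}{68} - \frac{C}{68}$)
$c = \frac{7}{68}$ ($c = \frac{5}{68} - - \frac{1}{34} = \frac{5}{68} + \frac{1}{34} = \frac{7}{68} \approx 0.10294$)
$p{\left(y,f \right)} = 5 - \frac{7 f}{68} - \frac{7 y}{68}$ ($p{\left(y,f \right)} = 5 - \left(f + y\right) \frac{7}{68} = 5 - \left(\frac{7 f}{68} + \frac{7 y}{68}\right) = 5 - \frac{7 f}{68} - \frac{7 y}{68}$)
$p{\left(56,193 \right)} + o = \left(5 - \frac{1351}{68} - \frac{98}{17}\right) - 40915 = - \frac{1403}{68} - 40915 = - \frac{2783623}{68}$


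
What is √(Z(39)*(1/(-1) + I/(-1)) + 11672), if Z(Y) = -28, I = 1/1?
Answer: 4*√733 ≈ 108.30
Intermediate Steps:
I = 1 (I = 1*1 = 1)
√(Z(39)*(1/(-1) + I/(-1)) + 11672) = √(-28*(1/(-1) + 1/(-1)) + 11672) = √(-28*(1*(-1) + 1*(-1)) + 11672) = √(-28*(-1 - 1) + 11672) = √(-28*(-2) + 11672) = √(56 + 11672) = √11728 = 4*√733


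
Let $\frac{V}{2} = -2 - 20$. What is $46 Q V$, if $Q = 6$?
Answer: $-12144$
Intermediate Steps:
$V = -44$ ($V = 2 \left(-2 - 20\right) = 2 \left(-22\right) = -44$)
$46 Q V = 46 \cdot 6 \left(-44\right) = 46 \left(-264\right) = -12144$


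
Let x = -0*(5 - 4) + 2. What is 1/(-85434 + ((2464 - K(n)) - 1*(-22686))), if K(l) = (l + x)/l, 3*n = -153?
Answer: -51/3074533 ≈ -1.6588e-5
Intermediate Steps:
n = -51 (n = (1/3)*(-153) = -51)
x = 2 (x = -0 + 2 = -3*0 + 2 = 0 + 2 = 2)
K(l) = (2 + l)/l (K(l) = (l + 2)/l = (2 + l)/l)
1/(-85434 + ((2464 - K(n)) - 1*(-22686))) = 1/(-85434 + ((2464 - (2 - 51)/(-51)) - 1*(-22686))) = 1/(-85434 + ((2464 - (-1)*(-49)/51) + 22686)) = 1/(-85434 + ((2464 - 1*49/51) + 22686)) = 1/(-85434 + ((2464 - 49/51) + 22686)) = 1/(-85434 + (125615/51 + 22686)) = 1/(-85434 + 1282601/51) = 1/(-3074533/51) = -51/3074533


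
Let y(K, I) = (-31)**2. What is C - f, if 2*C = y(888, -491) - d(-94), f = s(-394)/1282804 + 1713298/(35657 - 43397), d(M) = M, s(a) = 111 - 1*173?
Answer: 929415289859/1241112870 ≈ 748.86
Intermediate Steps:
s(a) = -62 (s(a) = 111 - 173 = -62)
y(K, I) = 961
f = -137364125467/620556435 (f = -62/1282804 + 1713298/(35657 - 43397) = -62*1/1282804 + 1713298/(-7740) = -31/641402 + 1713298*(-1/7740) = -31/641402 - 856649/3870 = -137364125467/620556435 ≈ -221.36)
C = 1055/2 (C = (961 - 1*(-94))/2 = (961 + 94)/2 = (1/2)*1055 = 1055/2 ≈ 527.50)
C - f = 1055/2 - 1*(-137364125467/620556435) = 1055/2 + 137364125467/620556435 = 929415289859/1241112870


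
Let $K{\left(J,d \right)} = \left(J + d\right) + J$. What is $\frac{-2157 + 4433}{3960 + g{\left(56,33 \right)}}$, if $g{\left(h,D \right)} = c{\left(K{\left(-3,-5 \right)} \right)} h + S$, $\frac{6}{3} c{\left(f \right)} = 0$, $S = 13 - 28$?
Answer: $\frac{2276}{3945} \approx 0.57693$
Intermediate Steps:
$S = -15$
$K{\left(J,d \right)} = d + 2 J$
$c{\left(f \right)} = 0$ ($c{\left(f \right)} = \frac{1}{2} \cdot 0 = 0$)
$g{\left(h,D \right)} = -15$ ($g{\left(h,D \right)} = 0 h - 15 = 0 - 15 = -15$)
$\frac{-2157 + 4433}{3960 + g{\left(56,33 \right)}} = \frac{-2157 + 4433}{3960 - 15} = \frac{2276}{3945}$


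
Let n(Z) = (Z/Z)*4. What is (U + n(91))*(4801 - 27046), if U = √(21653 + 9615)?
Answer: -88980 - 44490*√7817 ≈ -4.0225e+6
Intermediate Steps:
U = 2*√7817 (U = √31268 = 2*√7817 ≈ 176.83)
n(Z) = 4 (n(Z) = 1*4 = 4)
(U + n(91))*(4801 - 27046) = (2*√7817 + 4)*(4801 - 27046) = (4 + 2*√7817)*(-22245) = -88980 - 44490*√7817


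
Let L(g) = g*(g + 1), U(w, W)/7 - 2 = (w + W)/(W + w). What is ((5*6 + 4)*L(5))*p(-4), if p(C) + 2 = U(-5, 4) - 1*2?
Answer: 17340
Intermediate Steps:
U(w, W) = 21 (U(w, W) = 14 + 7*((w + W)/(W + w)) = 14 + 7*((W + w)/(W + w)) = 14 + 7*1 = 14 + 7 = 21)
L(g) = g*(1 + g)
p(C) = 17 (p(C) = -2 + (21 - 1*2) = -2 + (21 - 2) = -2 + 19 = 17)
((5*6 + 4)*L(5))*p(-4) = ((5*6 + 4)*(5*(1 + 5)))*17 = ((30 + 4)*(5*6))*17 = (34*30)*17 = 1020*17 = 17340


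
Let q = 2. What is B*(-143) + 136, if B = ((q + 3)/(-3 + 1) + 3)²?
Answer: 401/4 ≈ 100.25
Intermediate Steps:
B = ¼ (B = ((2 + 3)/(-3 + 1) + 3)² = (5/(-2) + 3)² = (5*(-½) + 3)² = (-5/2 + 3)² = (½)² = ¼ ≈ 0.25000)
B*(-143) + 136 = (¼)*(-143) + 136 = -143/4 + 136 = 401/4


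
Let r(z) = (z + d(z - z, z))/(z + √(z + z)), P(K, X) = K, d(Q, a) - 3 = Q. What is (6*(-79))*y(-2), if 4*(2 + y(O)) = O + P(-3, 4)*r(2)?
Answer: 13035/8 ≈ 1629.4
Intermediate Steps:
d(Q, a) = 3 + Q
r(z) = (3 + z)/(z + √2*√z) (r(z) = (z + (3 + (z - z)))/(z + √(z + z)) = (z + (3 + 0))/(z + √(2*z)) = (z + 3)/(z + √2*√z) = (3 + z)/(z + √2*√z))
y(O) = -47/16 + O/4 (y(O) = -2 + (O - 3*(3 + 2)/(2 + √2*√2))/4 = -2 + (O - 3*5/(2 + 2))/4 = -2 + (O - 3*5/4)/4 = -2 + (O - 15/4)/4 = -2 + (-15/4 + O)/4 = -2 + (-15/16 + O/4) = -47/16 + O/4)
(6*(-79))*y(-2) = (6*(-79))*(-47/16 + (¼)*(-2)) = -474*(-47/16 - ½) = -474*(-55/16) = 13035/8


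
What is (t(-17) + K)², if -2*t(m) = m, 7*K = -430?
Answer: 549081/196 ≈ 2801.4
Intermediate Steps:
K = -430/7 (K = (⅐)*(-430) = -430/7 ≈ -61.429)
t(m) = -m/2
(t(-17) + K)² = (-½*(-17) - 430/7)² = (17/2 - 430/7)² = (-741/14)² = 549081/196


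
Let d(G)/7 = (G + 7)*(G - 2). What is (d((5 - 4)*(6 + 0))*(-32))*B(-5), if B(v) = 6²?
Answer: -419328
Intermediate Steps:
B(v) = 36
d(G) = 7*(-2 + G)*(7 + G) (d(G) = 7*((G + 7)*(G - 2)) = 7*((7 + G)*(-2 + G)) = 7*((-2 + G)*(7 + G)) = 7*(-2 + G)*(7 + G))
(d((5 - 4)*(6 + 0))*(-32))*B(-5) = ((-98 + 7*((5 - 4)*(6 + 0))² + 35*((5 - 4)*(6 + 0)))*(-32))*36 = ((-98 + 7*(1*6)² + 35*(1*6))*(-32))*36 = ((-98 + 7*6² + 35*6)*(-32))*36 = ((-98 + 7*36 + 210)*(-32))*36 = ((-98 + 252 + 210)*(-32))*36 = (364*(-32))*36 = -11648*36 = -419328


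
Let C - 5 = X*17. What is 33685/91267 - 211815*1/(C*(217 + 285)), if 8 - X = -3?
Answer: -5361674855/2932226176 ≈ -1.8285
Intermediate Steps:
X = 11 (X = 8 - 1*(-3) = 8 + 3 = 11)
C = 192 (C = 5 + 11*17 = 5 + 187 = 192)
33685/91267 - 211815*1/(C*(217 + 285)) = 33685/91267 - 211815*1/(192*(217 + 285)) = 33685*(1/91267) - 211815/(502*192) = 33685/91267 - 211815/96384 = 33685/91267 - 211815*1/96384 = 33685/91267 - 70605/32128 = -5361674855/2932226176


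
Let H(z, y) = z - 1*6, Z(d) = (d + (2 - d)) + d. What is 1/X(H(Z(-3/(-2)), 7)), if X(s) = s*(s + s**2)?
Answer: -8/75 ≈ -0.10667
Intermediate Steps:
Z(d) = 2 + d
H(z, y) = -6 + z (H(z, y) = z - 6 = -6 + z)
1/X(H(Z(-3/(-2)), 7)) = 1/((-6 + (2 - 3/(-2)))**2*(1 + (-6 + (2 - 3/(-2))))) = 1/((-6 + (2 - 3*(-1/2)))**2*(1 + (-6 + (2 - 3*(-1/2))))) = 1/((-6 + (2 + 3/2))**2*(1 + (-6 + (2 + 3/2)))) = 1/((-6 + 7/2)**2*(1 + (-6 + 7/2))) = 1/((-5/2)**2*(1 - 5/2)) = 1/((25/4)*(-3/2)) = 1/(-75/8) = -8/75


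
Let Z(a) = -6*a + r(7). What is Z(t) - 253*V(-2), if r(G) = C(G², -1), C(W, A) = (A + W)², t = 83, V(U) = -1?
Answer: 2059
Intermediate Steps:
r(G) = (-1 + G²)²
Z(a) = 2304 - 6*a (Z(a) = -6*a + (-1 + 7²)² = -6*a + (-1 + 49)² = -6*a + 48² = -6*a + 2304 = 2304 - 6*a)
Z(t) - 253*V(-2) = (2304 - 6*83) - 253*(-1) = (2304 - 498) + 253 = 1806 + 253 = 2059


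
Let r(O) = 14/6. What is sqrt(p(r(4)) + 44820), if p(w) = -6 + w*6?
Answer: 2*sqrt(11207) ≈ 211.73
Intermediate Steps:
r(O) = 7/3 (r(O) = 14*(1/6) = 7/3)
p(w) = -6 + 6*w
sqrt(p(r(4)) + 44820) = sqrt((-6 + 6*(7/3)) + 44820) = sqrt((-6 + 14) + 44820) = sqrt(8 + 44820) = sqrt(44828) = 2*sqrt(11207)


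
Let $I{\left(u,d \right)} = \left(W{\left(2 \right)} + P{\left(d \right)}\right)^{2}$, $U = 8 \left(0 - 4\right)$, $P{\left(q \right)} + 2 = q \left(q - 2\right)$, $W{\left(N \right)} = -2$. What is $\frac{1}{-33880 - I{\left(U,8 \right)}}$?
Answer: $- \frac{1}{35816} \approx -2.792 \cdot 10^{-5}$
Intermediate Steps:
$P{\left(q \right)} = -2 + q \left(-2 + q\right)$ ($P{\left(q \right)} = -2 + q \left(q - 2\right) = -2 + q \left(-2 + q\right)$)
$U = -32$ ($U = 8 \left(-4\right) = -32$)
$I{\left(u,d \right)} = \left(-4 + d^{2} - 2 d\right)^{2}$ ($I{\left(u,d \right)} = \left(-2 - \left(2 - d^{2} + 2 d\right)\right)^{2} = \left(-4 + d^{2} - 2 d\right)^{2}$)
$\frac{1}{-33880 - I{\left(U,8 \right)}} = \frac{1}{-33880 - \left(4 - 8^{2} + 2 \cdot 8\right)^{2}} = \frac{1}{-33880 - \left(4 - 64 + 16\right)^{2}} = \frac{1}{-33880 - \left(-44\right)^{2}} = \frac{1}{-33880 - 1936} = \frac{1}{-35816} = - \frac{1}{35816}$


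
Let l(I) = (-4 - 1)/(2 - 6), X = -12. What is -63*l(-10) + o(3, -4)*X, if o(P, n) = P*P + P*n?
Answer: -171/4 ≈ -42.750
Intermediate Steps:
o(P, n) = P² + P*n
l(I) = 5/4 (l(I) = -5/(-4) = -5*(-¼) = 5/4)
-63*l(-10) + o(3, -4)*X = -63*5/4 + (3*(3 - 4))*(-12) = -315/4 + (3*(-1))*(-12) = -315/4 - 3*(-12) = -315/4 + 36 = -171/4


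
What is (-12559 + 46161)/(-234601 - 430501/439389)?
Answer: -7382174589/51540764645 ≈ -0.14323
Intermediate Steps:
(-12559 + 46161)/(-234601 - 430501/439389) = 33602/(-234601 - 430501*1/439389) = 33602/(-234601 - 430501/439389) = 33602/(-103081529290/439389) = 33602*(-439389/103081529290) = -7382174589/51540764645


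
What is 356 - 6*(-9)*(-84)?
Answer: -4180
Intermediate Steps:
356 - 6*(-9)*(-84) = 356 + 54*(-84) = 356 - 4536 = -4180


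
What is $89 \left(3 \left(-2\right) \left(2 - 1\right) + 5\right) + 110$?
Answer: $21$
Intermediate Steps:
$89 \left(3 \left(-2\right) \left(2 - 1\right) + 5\right) + 110 = 89 \left(- 6 \left(2 - 1\right) + 5\right) + 110 = 89 \left(\left(-6\right) 1 + 5\right) + 110 = 89 \left(-6 + 5\right) + 110 = 89 \left(-1\right) + 110 = -89 + 110 = 21$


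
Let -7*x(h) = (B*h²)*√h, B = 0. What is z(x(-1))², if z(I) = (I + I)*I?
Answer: 0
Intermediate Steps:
x(h) = 0 (x(h) = -0*h²*√h/7 = -0*√h = -⅐*0 = 0)
z(I) = 2*I² (z(I) = (2*I)*I = 2*I²)
z(x(-1))² = (2*0²)² = (2*0)² = 0² = 0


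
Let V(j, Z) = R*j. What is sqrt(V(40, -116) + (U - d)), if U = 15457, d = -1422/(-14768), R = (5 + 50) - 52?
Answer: sqrt(212326656022)/3692 ≈ 124.81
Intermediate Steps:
R = 3 (R = 55 - 52 = 3)
V(j, Z) = 3*j
d = 711/7384 (d = -1422*(-1/14768) = 711/7384 ≈ 0.096289)
sqrt(V(40, -116) + (U - d)) = sqrt(3*40 + (15457 - 1*711/7384)) = sqrt(120 + (15457 - 711/7384)) = sqrt(120 + 114133777/7384) = sqrt(115019857/7384) = sqrt(212326656022)/3692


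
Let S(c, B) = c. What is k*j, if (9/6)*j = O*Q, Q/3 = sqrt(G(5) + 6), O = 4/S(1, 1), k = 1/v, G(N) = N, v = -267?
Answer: -8*sqrt(11)/267 ≈ -0.099375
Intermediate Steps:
k = -1/267 (k = 1/(-267) = -1/267 ≈ -0.0037453)
O = 4 (O = 4/1 = 4*1 = 4)
Q = 3*sqrt(11) (Q = 3*sqrt(5 + 6) = 3*sqrt(11) ≈ 9.9499)
j = 8*sqrt(11) (j = 2*(4*(3*sqrt(11)))/3 = 2*(12*sqrt(11))/3 = 8*sqrt(11) ≈ 26.533)
k*j = -8*sqrt(11)/267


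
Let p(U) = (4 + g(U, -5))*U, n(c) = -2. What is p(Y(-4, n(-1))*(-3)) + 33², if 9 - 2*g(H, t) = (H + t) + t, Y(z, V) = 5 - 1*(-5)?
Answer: 234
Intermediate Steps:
Y(z, V) = 10 (Y(z, V) = 5 + 5 = 10)
g(H, t) = 9/2 - t - H/2 (g(H, t) = 9/2 - ((H + t) + t)/2 = 9/2 - (H + 2*t)/2 = 9/2 + (-t - H/2) = 9/2 - t - H/2)
p(U) = U*(27/2 - U/2) (p(U) = (4 + (9/2 - 1*(-5) - U/2))*U = (4 + (9/2 + 5 - U/2))*U = (4 + (19/2 - U/2))*U = (27/2 - U/2)*U = U*(27/2 - U/2))
p(Y(-4, n(-1))*(-3)) + 33² = (10*(-3))*(27 - 10*(-3))/2 + 33² = (½)*(-30)*(27 - 1*(-30)) + 1089 = (½)*(-30)*(27 + 30) + 1089 = (½)*(-30)*57 + 1089 = -855 + 1089 = 234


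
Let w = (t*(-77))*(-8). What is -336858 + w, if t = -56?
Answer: -371354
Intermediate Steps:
w = -34496 (w = -56*(-77)*(-8) = 4312*(-8) = -34496)
-336858 + w = -336858 - 34496 = -371354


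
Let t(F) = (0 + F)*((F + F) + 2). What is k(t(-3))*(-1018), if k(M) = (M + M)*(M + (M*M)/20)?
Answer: -2345472/5 ≈ -4.6909e+5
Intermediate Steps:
t(F) = F*(2 + 2*F) (t(F) = F*(2*F + 2) = F*(2 + 2*F))
k(M) = 2*M*(M + M²/20) (k(M) = (2*M)*(M + M²*(1/20)) = (2*M)*(M + M²/20) = 2*M*(M + M²/20))
k(t(-3))*(-1018) = ((2*(-3)*(1 - 3))²*(20 + 2*(-3)*(1 - 3))/10)*(-1018) = ((2*(-3)*(-2))²*(20 + 2*(-3)*(-2))/10)*(-1018) = ((⅒)*12²*(20 + 12))*(-1018) = ((⅒)*144*32)*(-1018) = (2304/5)*(-1018) = -2345472/5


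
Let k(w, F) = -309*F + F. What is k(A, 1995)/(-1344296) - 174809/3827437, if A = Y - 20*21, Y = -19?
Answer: 529202974889/1286302062338 ≈ 0.41141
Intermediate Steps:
A = -439 (A = -19 - 20*21 = -19 - 420 = -439)
k(w, F) = -308*F
k(A, 1995)/(-1344296) - 174809/3827437 = -308*1995/(-1344296) - 174809/3827437 = -614460*(-1/1344296) - 174809*1/3827437 = 153615/336074 - 174809/3827437 = 529202974889/1286302062338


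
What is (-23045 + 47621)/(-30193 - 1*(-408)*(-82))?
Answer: -24576/63649 ≈ -0.38612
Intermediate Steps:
(-23045 + 47621)/(-30193 - 1*(-408)*(-82)) = 24576/(-30193 + 408*(-82)) = 24576/(-30193 - 33456) = 24576/(-63649) = 24576*(-1/63649) = -24576/63649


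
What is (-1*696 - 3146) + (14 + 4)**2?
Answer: -3518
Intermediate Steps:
(-1*696 - 3146) + (14 + 4)**2 = (-696 - 3146) + 18**2 = -3842 + 324 = -3518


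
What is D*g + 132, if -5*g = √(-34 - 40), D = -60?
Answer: 132 + 12*I*√74 ≈ 132.0 + 103.23*I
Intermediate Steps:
g = -I*√74/5 (g = -√(-34 - 40)/5 = -I*√74/5 ≈ -1.7205*I)
D*g + 132 = -(-12)*I*√74 + 132 = 12*I*√74 + 132 = 132 + 12*I*√74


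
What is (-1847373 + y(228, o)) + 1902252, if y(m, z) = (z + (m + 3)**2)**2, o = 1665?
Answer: 3027915555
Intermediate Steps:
y(m, z) = (z + (3 + m)**2)**2
(-1847373 + y(228, o)) + 1902252 = (-1847373 + (1665 + (3 + 228)**2)**2) + 1902252 = (-1847373 + (1665 + 231**2)**2) + 1902252 = (-1847373 + (1665 + 53361)**2) + 1902252 = (-1847373 + 55026**2) + 1902252 = (-1847373 + 3027860676) + 1902252 = 3026013303 + 1902252 = 3027915555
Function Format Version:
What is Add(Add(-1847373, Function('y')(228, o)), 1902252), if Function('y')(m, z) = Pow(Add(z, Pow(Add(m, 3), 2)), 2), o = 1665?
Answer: 3027915555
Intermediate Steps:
Function('y')(m, z) = Pow(Add(z, Pow(Add(3, m), 2)), 2)
Add(Add(-1847373, Function('y')(228, o)), 1902252) = Add(Add(-1847373, Pow(Add(1665, Pow(Add(3, 228), 2)), 2)), 1902252) = Add(Add(-1847373, Pow(Add(1665, Pow(231, 2)), 2)), 1902252) = Add(Add(-1847373, Pow(Add(1665, 53361), 2)), 1902252) = Add(Add(-1847373, Pow(55026, 2)), 1902252) = Add(Add(-1847373, 3027860676), 1902252) = Add(3026013303, 1902252) = 3027915555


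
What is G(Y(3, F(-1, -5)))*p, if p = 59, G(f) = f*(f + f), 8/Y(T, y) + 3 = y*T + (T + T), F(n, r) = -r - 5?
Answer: 7552/9 ≈ 839.11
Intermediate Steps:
F(n, r) = -5 - r
Y(T, y) = 8/(-3 + 2*T + T*y) (Y(T, y) = 8/(-3 + (y*T + (T + T))) = 8/(-3 + (T*y + 2*T)) = 8/(-3 + (2*T + T*y)) = 8/(-3 + 2*T + T*y))
G(f) = 2*f² (G(f) = f*(2*f) = 2*f²)
G(Y(3, F(-1, -5)))*p = (2*(8/(-3 + 2*3 + 3*(-5 - 1*(-5))))²)*59 = (2*(8/(-3 + 6 + 3*(-5 + 5)))²)*59 = (2*(8/(-3 + 6 + 3*0))²)*59 = (2*(8/(-3 + 6 + 0))²)*59 = (2*(8/3)²)*59 = (2*(64/9))*59 = (128/9)*59 = 7552/9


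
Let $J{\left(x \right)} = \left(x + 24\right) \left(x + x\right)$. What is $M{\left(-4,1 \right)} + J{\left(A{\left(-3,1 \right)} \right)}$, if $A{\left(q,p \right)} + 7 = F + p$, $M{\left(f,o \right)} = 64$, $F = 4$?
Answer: $-24$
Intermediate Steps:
$A{\left(q,p \right)} = -3 + p$ ($A{\left(q,p \right)} = -7 + \left(4 + p\right) = -3 + p$)
$J{\left(x \right)} = 2 x \left(24 + x\right)$ ($J{\left(x \right)} = \left(24 + x\right) 2 x = 2 x \left(24 + x\right)$)
$M{\left(-4,1 \right)} + J{\left(A{\left(-3,1 \right)} \right)} = 64 + 2 \left(-3 + 1\right) \left(24 + \left(-3 + 1\right)\right) = 64 + 2 \left(-2\right) \left(24 - 2\right) = 64 + 2 \left(-2\right) 22 = 64 - 88 = -24$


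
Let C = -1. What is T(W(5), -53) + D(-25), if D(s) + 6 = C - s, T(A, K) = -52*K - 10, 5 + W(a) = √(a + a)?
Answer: 2764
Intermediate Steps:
W(a) = -5 + √2*√a (W(a) = -5 + √(a + a) = -5 + √(2*a) = -5 + √2*√a)
T(A, K) = -10 - 52*K
D(s) = -7 - s (D(s) = -6 + (-1 - s) = -7 - s)
T(W(5), -53) + D(-25) = (-10 - 52*(-53)) + (-7 - 1*(-25)) = (-10 + 2756) + (-7 + 25) = 2746 + 18 = 2764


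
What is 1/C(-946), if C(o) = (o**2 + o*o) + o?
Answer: 1/1788886 ≈ 5.5901e-7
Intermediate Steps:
C(o) = o + 2*o**2 (C(o) = (o**2 + o**2) + o = 2*o**2 + o = o + 2*o**2)
1/C(-946) = 1/(-946*(1 + 2*(-946))) = 1/(-946*(1 - 1892)) = 1/(-946*(-1891)) = 1/1788886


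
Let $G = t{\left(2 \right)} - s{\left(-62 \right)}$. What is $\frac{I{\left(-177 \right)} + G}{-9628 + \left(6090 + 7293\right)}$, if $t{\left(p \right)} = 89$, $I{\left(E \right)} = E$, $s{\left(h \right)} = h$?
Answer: $- \frac{26}{3755} \approx -0.0069241$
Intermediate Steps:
$G = 151$ ($G = 89 - -62 = 89 + 62 = 151$)
$\frac{I{\left(-177 \right)} + G}{-9628 + \left(6090 + 7293\right)} = \frac{-177 + 151}{-9628 + \left(6090 + 7293\right)} = - \frac{26}{-9628 + 13383} = - \frac{26}{3755}$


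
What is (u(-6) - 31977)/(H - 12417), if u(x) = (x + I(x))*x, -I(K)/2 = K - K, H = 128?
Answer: 31941/12289 ≈ 2.5992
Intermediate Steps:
I(K) = 0 (I(K) = -2*(K - K) = -2*0 = 0)
u(x) = x² (u(x) = (x + 0)*x = x*x = x²)
(u(-6) - 31977)/(H - 12417) = ((-6)² - 31977)/(128 - 12417) = (36 - 31977)/(-12289) = -31941*(-1/12289) = 31941/12289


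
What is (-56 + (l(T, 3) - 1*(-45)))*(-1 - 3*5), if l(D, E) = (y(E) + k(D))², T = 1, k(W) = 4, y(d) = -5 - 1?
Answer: 112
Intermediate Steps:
y(d) = -6
l(D, E) = 4 (l(D, E) = (-6 + 4)² = (-2)² = 4)
(-56 + (l(T, 3) - 1*(-45)))*(-1 - 3*5) = (-56 + (4 - 1*(-45)))*(-1 - 3*5) = (-56 + (4 + 45))*(-1 - 15) = (-56 + 49)*(-16) = -7*(-16) = 112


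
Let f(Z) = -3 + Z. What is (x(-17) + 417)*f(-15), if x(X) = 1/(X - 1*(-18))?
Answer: -7524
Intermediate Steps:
x(X) = 1/(18 + X) (x(X) = 1/(X + 18) = 1/(18 + X))
(x(-17) + 417)*f(-15) = (1/(18 - 17) + 417)*(-3 - 15) = (1/1 + 417)*(-18) = (1 + 417)*(-18) = 418*(-18) = -7524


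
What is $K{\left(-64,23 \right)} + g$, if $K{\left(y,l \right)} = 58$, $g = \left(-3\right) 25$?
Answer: $-17$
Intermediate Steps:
$g = -75$
$K{\left(-64,23 \right)} + g = 58 - 75 = -17$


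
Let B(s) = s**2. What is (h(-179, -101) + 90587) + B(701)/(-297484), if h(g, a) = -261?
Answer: 26870048383/297484 ≈ 90324.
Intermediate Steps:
(h(-179, -101) + 90587) + B(701)/(-297484) = (-261 + 90587) + 701**2/(-297484) = 90326 + 491401*(-1/297484) = 90326 - 491401/297484 = 26870048383/297484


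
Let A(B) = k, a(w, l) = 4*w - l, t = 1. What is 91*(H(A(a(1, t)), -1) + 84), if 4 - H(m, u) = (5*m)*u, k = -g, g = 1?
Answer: 7553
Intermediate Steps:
a(w, l) = -l + 4*w
k = -1 (k = -1*1 = -1)
A(B) = -1
H(m, u) = 4 - 5*m*u
91*(H(A(a(1, t)), -1) + 84) = 91*((4 - 5*(-1)*(-1)) + 84) = 91*((4 - 5) + 84) = 91*(-1 + 84) = 91*83 = 7553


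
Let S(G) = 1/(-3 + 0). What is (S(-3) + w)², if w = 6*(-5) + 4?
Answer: 6241/9 ≈ 693.44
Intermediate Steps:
w = -26 (w = -30 + 4 = -26)
S(G) = -⅓ (S(G) = 1/(-3) = -⅓)
(S(-3) + w)² = (-⅓ - 26)² = (-79/3)² = 6241/9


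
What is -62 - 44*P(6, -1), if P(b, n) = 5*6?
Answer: -1382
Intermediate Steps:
P(b, n) = 30
-62 - 44*P(6, -1) = -62 - 44*30 = -62 - 1320 = -1382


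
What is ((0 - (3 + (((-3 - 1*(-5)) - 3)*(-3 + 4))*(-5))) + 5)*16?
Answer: -48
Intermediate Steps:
((0 - (3 + (((-3 - 1*(-5)) - 3)*(-3 + 4))*(-5))) + 5)*16 = ((0 - (3 + (((-3 + 5) - 3)*1)*(-5))) + 5)*16 = ((0 - (3 + ((2 - 3)*1)*(-5))) + 5)*16 = ((0 - (3 - 1*1*(-5))) + 5)*16 = ((0 - (3 - 1*(-5))) + 5)*16 = ((0 - (3 + 5)) + 5)*16 = ((0 - 1*8) + 5)*16 = ((0 - 8) + 5)*16 = (-8 + 5)*16 = -3*16 = -48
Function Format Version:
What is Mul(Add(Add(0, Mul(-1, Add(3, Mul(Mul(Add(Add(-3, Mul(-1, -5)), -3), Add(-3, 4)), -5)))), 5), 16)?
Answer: -48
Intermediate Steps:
Mul(Add(Add(0, Mul(-1, Add(3, Mul(Mul(Add(Add(-3, Mul(-1, -5)), -3), Add(-3, 4)), -5)))), 5), 16) = Mul(Add(Add(0, Mul(-1, Add(3, Mul(Mul(Add(Add(-3, 5), -3), 1), -5)))), 5), 16) = Mul(Add(Add(0, Mul(-1, Add(3, Mul(Mul(Add(2, -3), 1), -5)))), 5), 16) = Mul(Add(Add(0, Mul(-1, Add(3, Mul(Mul(-1, 1), -5)))), 5), 16) = Mul(Add(Add(0, Mul(-1, Add(3, Mul(-1, -5)))), 5), 16) = Mul(Add(Add(0, Mul(-1, Add(3, 5))), 5), 16) = Mul(Add(Add(0, Mul(-1, 8)), 5), 16) = Mul(Add(Add(0, -8), 5), 16) = Mul(Add(-8, 5), 16) = Mul(-3, 16) = -48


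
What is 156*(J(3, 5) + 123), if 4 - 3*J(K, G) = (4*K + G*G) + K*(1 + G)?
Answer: 16536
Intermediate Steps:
J(K, G) = 4/3 - 4*K/3 - G²/3 - K*(1 + G)/3 (J(K, G) = 4/3 - ((4*K + G*G) + K*(1 + G))/3 = 4/3 - ((4*K + G²) + K*(1 + G))/3 = 4/3 - ((G² + 4*K) + K*(1 + G))/3 = 4/3 - (G² + 4*K + K*(1 + G))/3 = 4/3 + (-4*K/3 - G²/3 - K*(1 + G)/3) = 4/3 - 4*K/3 - G²/3 - K*(1 + G)/3)
156*(J(3, 5) + 123) = 156*((4/3 - 5/3*3 - ⅓*5² - ⅓*5*3) + 123) = 156*((4/3 - 5 - ⅓*25 - 5) + 123) = 156*((4/3 - 5 - 25/3 - 5) + 123) = 156*(-17 + 123) = 156*106 = 16536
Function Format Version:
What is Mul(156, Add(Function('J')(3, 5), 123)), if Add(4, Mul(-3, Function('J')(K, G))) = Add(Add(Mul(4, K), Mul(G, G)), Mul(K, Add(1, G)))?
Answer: 16536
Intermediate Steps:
Function('J')(K, G) = Add(Rational(4, 3), Mul(Rational(-4, 3), K), Mul(Rational(-1, 3), Pow(G, 2)), Mul(Rational(-1, 3), K, Add(1, G))) (Function('J')(K, G) = Add(Rational(4, 3), Mul(Rational(-1, 3), Add(Add(Mul(4, K), Mul(G, G)), Mul(K, Add(1, G))))) = Add(Rational(4, 3), Mul(Rational(-1, 3), Add(Add(Mul(4, K), Pow(G, 2)), Mul(K, Add(1, G))))) = Add(Rational(4, 3), Mul(Rational(-1, 3), Add(Add(Pow(G, 2), Mul(4, K)), Mul(K, Add(1, G))))) = Add(Rational(4, 3), Mul(Rational(-1, 3), Add(Pow(G, 2), Mul(4, K), Mul(K, Add(1, G))))) = Add(Rational(4, 3), Add(Mul(Rational(-4, 3), K), Mul(Rational(-1, 3), Pow(G, 2)), Mul(Rational(-1, 3), K, Add(1, G)))) = Add(Rational(4, 3), Mul(Rational(-4, 3), K), Mul(Rational(-1, 3), Pow(G, 2)), Mul(Rational(-1, 3), K, Add(1, G))))
Mul(156, Add(Function('J')(3, 5), 123)) = Mul(156, Add(Add(Rational(4, 3), Mul(Rational(-5, 3), 3), Mul(Rational(-1, 3), Pow(5, 2)), Mul(Rational(-1, 3), 5, 3)), 123)) = Mul(156, Add(Add(Rational(4, 3), -5, Mul(Rational(-1, 3), 25), -5), 123)) = Mul(156, Add(Add(Rational(4, 3), -5, Rational(-25, 3), -5), 123)) = Mul(156, Add(-17, 123)) = Mul(156, 106) = 16536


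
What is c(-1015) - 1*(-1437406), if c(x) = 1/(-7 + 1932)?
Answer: 2767006551/1925 ≈ 1.4374e+6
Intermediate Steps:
c(x) = 1/1925
c(-1015) - 1*(-1437406) = 1/1925 - 1*(-1437406) = 1/1925 + 1437406 = 2767006551/1925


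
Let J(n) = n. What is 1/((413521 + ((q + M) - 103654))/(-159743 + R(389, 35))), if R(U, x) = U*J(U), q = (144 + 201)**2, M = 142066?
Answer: -4211/285479 ≈ -0.014751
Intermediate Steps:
q = 119025 (q = 345**2 = 119025)
R(U, x) = U**2 (R(U, x) = U*U = U**2)
1/((413521 + ((q + M) - 103654))/(-159743 + R(389, 35))) = 1/((413521 + ((119025 + 142066) - 103654))/(-159743 + 389**2)) = 1/((413521 + (261091 - 103654))/(-159743 + 151321)) = 1/((413521 + 157437)/(-8422)) = 1/(570958*(-1/8422)) = 1/(-285479/4211) = -4211/285479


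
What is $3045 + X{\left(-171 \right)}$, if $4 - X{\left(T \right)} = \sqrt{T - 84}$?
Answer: $3049 - i \sqrt{255} \approx 3049.0 - 15.969 i$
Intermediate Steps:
$X{\left(T \right)} = 4 - \sqrt{-84 + T}$ ($X{\left(T \right)} = 4 - \sqrt{T - 84} = 4 - \sqrt{-84 + T}$)
$3045 + X{\left(-171 \right)} = 3045 + \left(4 - \sqrt{-84 - 171}\right) = 3045 + \left(4 - \sqrt{-255}\right) = 3045 + \left(4 - i \sqrt{255}\right) = 3049 - i \sqrt{255}$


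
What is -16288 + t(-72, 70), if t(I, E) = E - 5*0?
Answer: -16218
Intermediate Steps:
t(I, E) = E (t(I, E) = E + 0 = E)
-16288 + t(-72, 70) = -16288 + 70 = -16218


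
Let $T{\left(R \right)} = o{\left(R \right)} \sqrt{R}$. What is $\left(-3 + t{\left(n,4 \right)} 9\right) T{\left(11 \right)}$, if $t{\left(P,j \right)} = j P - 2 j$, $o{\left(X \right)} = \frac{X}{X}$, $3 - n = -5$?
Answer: $213 \sqrt{11} \approx 706.44$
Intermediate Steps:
$n = 8$ ($n = 3 - -5 = 3 + 5 = 8$)
$o{\left(X \right)} = 1$
$t{\left(P,j \right)} = - 2 j + P j$ ($t{\left(P,j \right)} = P j - 2 j = - 2 j + P j$)
$T{\left(R \right)} = \sqrt{R}$ ($T{\left(R \right)} = 1 \sqrt{R} = \sqrt{R}$)
$\left(-3 + t{\left(n,4 \right)} 9\right) T{\left(11 \right)} = \left(-3 + 4 \left(-2 + 8\right) 9\right) \sqrt{11} = \left(-3 + 4 \cdot 6 \cdot 9\right) \sqrt{11} = \left(-3 + 24 \cdot 9\right) \sqrt{11} = \left(-3 + 216\right) \sqrt{11} = 213 \sqrt{11}$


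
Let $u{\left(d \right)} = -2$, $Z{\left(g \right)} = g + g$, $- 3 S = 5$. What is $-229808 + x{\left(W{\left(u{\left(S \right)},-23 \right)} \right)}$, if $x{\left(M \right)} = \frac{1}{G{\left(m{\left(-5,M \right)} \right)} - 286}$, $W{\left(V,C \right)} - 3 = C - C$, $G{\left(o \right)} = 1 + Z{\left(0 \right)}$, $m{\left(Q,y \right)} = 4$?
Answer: $- \frac{65495281}{285} \approx -2.2981 \cdot 10^{5}$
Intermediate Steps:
$S = - \frac{5}{3}$ ($S = \left(- \frac{1}{3}\right) 5 = - \frac{5}{3} \approx -1.6667$)
$Z{\left(g \right)} = 2 g$
$G{\left(o \right)} = 1$ ($G{\left(o \right)} = 1 + 2 \cdot 0 = 1 + 0 = 1$)
$W{\left(V,C \right)} = 3$ ($W{\left(V,C \right)} = 3 + \left(C - C\right) = 3 + 0 = 3$)
$x{\left(M \right)} = - \frac{1}{285}$ ($x{\left(M \right)} = \frac{1}{1 - 286} = \frac{1}{-285} = - \frac{1}{285}$)
$-229808 + x{\left(W{\left(u{\left(S \right)},-23 \right)} \right)} = -229808 - \frac{1}{285} = - \frac{65495281}{285}$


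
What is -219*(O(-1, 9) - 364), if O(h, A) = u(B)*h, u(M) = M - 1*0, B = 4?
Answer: 80592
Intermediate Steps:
u(M) = M (u(M) = M + 0 = M)
O(h, A) = 4*h
-219*(O(-1, 9) - 364) = -219*(4*(-1) - 364) = -219*(-4 - 364) = -219*(-368) = 80592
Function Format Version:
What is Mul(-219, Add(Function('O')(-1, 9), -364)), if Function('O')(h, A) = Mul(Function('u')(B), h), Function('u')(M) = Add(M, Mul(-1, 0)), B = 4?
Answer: 80592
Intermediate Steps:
Function('u')(M) = M (Function('u')(M) = Add(M, 0) = M)
Function('O')(h, A) = Mul(4, h)
Mul(-219, Add(Function('O')(-1, 9), -364)) = Mul(-219, Add(Mul(4, -1), -364)) = Mul(-219, Add(-4, -364)) = Mul(-219, -368) = 80592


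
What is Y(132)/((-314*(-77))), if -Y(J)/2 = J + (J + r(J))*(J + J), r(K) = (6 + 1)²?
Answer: -4356/1099 ≈ -3.9636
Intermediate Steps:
r(K) = 49 (r(K) = 7² = 49)
Y(J) = -2*J - 4*J*(49 + J) (Y(J) = -2*(J + (J + 49)*(J + J)) = -2*(J + (49 + J)*(2*J)) = -2*(J + 2*J*(49 + J)) = -2*J - 4*J*(49 + J))
Y(132)/((-314*(-77))) = (-2*132*(99 + 2*132))/((-314*(-77))) = -2*132*(99 + 264)/24178 = -2*132*363*(1/24178) = -95832*1/24178 = -4356/1099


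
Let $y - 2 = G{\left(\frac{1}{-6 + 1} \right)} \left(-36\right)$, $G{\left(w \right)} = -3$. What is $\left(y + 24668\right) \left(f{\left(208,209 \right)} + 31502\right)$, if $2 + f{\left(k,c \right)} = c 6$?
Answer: $811578612$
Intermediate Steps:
$f{\left(k,c \right)} = -2 + 6 c$ ($f{\left(k,c \right)} = -2 + c 6 = -2 + 6 c$)
$y = 110$ ($y = 2 - -108 = 2 + 108 = 110$)
$\left(y + 24668\right) \left(f{\left(208,209 \right)} + 31502\right) = \left(110 + 24668\right) \left(\left(-2 + 6 \cdot 209\right) + 31502\right) = 24778 \left(\left(-2 + 1254\right) + 31502\right) = 24778 \left(1252 + 31502\right) = 24778 \cdot 32754 = 811578612$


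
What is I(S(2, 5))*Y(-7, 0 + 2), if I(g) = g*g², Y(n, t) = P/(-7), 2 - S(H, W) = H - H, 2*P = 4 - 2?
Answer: -8/7 ≈ -1.1429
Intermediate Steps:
P = 1 (P = (4 - 2)/2 = (½)*2 = 1)
S(H, W) = 2 (S(H, W) = 2 - (H - H) = 2 - 1*0 = 2 + 0 = 2)
Y(n, t) = -⅐ (Y(n, t) = 1/(-7) = 1*(-⅐) = -⅐)
I(g) = g³
I(S(2, 5))*Y(-7, 0 + 2) = 2³*(-⅐) = 8*(-⅐) = -8/7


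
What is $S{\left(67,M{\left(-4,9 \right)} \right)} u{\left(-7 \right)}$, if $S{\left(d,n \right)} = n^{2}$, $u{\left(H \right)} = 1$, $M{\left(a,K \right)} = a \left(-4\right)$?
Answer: $256$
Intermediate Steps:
$M{\left(a,K \right)} = - 4 a$
$S{\left(67,M{\left(-4,9 \right)} \right)} u{\left(-7 \right)} = \left(\left(-4\right) \left(-4\right)\right)^{2} \cdot 1 = 16^{2} \cdot 1 = 256 \cdot 1 = 256$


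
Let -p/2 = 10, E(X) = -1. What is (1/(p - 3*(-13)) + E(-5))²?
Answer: 324/361 ≈ 0.89751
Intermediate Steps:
p = -20 (p = -2*10 = -20)
(1/(p - 3*(-13)) + E(-5))² = (1/(-20 - 3*(-13)) - 1)² = (1/(-20 + 39) - 1)² = (1/19 - 1)² = (-18/19)² = 324/361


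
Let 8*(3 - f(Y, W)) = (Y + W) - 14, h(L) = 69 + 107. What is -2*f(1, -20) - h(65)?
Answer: -761/4 ≈ -190.25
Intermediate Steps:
h(L) = 176
f(Y, W) = 19/4 - W/8 - Y/8 (f(Y, W) = 3 - ((Y + W) - 14)/8 = 3 - ((W + Y) - 14)/8 = 3 - (-14 + W + Y)/8 = 3 + (7/4 - W/8 - Y/8) = 19/4 - W/8 - Y/8)
-2*f(1, -20) - h(65) = -2*(19/4 - 1/8*(-20) - 1/8*1) - 1*176 = -2*(19/4 + 5/2 - 1/8) - 176 = -2*57/8 - 176 = -57/4 - 176 = -761/4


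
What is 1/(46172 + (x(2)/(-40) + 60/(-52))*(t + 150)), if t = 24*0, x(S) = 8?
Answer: 13/597596 ≈ 2.1754e-5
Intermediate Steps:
t = 0
1/(46172 + (x(2)/(-40) + 60/(-52))*(t + 150)) = 1/(46172 + (8/(-40) + 60/(-52))*(0 + 150)) = 1/(46172 + (8*(-1/40) + 60*(-1/52))*150) = 1/(46172 + (-⅕ - 15/13)*150) = 1/(46172 - 88/65*150) = 1/(46172 - 2640/13) = 1/(597596/13) = 13/597596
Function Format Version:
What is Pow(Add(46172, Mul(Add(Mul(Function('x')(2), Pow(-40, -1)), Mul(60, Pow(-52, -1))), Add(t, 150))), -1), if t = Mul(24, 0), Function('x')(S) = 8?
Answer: Rational(13, 597596) ≈ 2.1754e-5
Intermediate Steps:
t = 0
Pow(Add(46172, Mul(Add(Mul(Function('x')(2), Pow(-40, -1)), Mul(60, Pow(-52, -1))), Add(t, 150))), -1) = Pow(Add(46172, Mul(Add(Mul(8, Pow(-40, -1)), Mul(60, Pow(-52, -1))), Add(0, 150))), -1) = Pow(Add(46172, Mul(Add(Mul(8, Rational(-1, 40)), Mul(60, Rational(-1, 52))), 150)), -1) = Pow(Add(46172, Mul(Add(Rational(-1, 5), Rational(-15, 13)), 150)), -1) = Pow(Add(46172, Mul(Rational(-88, 65), 150)), -1) = Pow(Add(46172, Rational(-2640, 13)), -1) = Pow(Rational(597596, 13), -1) = Rational(13, 597596)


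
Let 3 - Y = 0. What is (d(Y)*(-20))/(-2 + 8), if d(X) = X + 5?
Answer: -80/3 ≈ -26.667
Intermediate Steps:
Y = 3 (Y = 3 - 1*0 = 3 + 0 = 3)
d(X) = 5 + X
(d(Y)*(-20))/(-2 + 8) = ((5 + 3)*(-20))/(-2 + 8) = (8*(-20))/6 = -160*1/6 = -80/3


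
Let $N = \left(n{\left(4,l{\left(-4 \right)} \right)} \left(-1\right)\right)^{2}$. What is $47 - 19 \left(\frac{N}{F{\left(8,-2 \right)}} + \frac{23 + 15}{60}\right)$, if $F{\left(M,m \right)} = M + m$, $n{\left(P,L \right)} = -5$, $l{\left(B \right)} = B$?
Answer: $- \frac{221}{5} \approx -44.2$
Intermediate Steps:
$N = 25$ ($N = \left(\left(-5\right) \left(-1\right)\right)^{2} = 5^{2} = 25$)
$47 - 19 \left(\frac{N}{F{\left(8,-2 \right)}} + \frac{23 + 15}{60}\right) = 47 - 19 \left(\frac{25}{8 - 2} + \frac{23 + 15}{60}\right) = 47 - 19 \left(\frac{25}{6} + 38 \cdot \frac{1}{60}\right) = 47 - 19 \left(25 \cdot \frac{1}{6} + \frac{19}{30}\right) = 47 - 19 \left(\frac{25}{6} + \frac{19}{30}\right) = 47 - \frac{456}{5} = - \frac{221}{5}$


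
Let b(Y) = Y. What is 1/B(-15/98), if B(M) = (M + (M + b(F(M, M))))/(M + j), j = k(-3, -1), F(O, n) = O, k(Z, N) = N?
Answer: 113/45 ≈ 2.5111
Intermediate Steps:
j = -1
B(M) = 3*M/(-1 + M) (B(M) = (M + (M + M))/(M - 1) = (M + 2*M)/(-1 + M) = (3*M)/(-1 + M) = 3*M/(-1 + M))
1/B(-15/98) = 1/(3*(-15/98)/(-1 - 15/98)) = 1/(3*(-15/98)/(-113/98)) = 1/(3*(-15/98)*(-98/113)) = 1/(45/113) = 113/45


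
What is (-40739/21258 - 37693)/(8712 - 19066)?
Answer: 801318533/220105332 ≈ 3.6406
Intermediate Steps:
(-40739/21258 - 37693)/(8712 - 19066) = (-40739*1/21258 - 37693)/(-10354) = (-40739/21258 - 37693)*(-1/10354) = -801318533/21258*(-1/10354) = 801318533/220105332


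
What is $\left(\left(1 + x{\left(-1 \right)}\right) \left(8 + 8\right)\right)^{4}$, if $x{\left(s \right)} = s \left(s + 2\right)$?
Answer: $0$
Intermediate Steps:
$x{\left(s \right)} = s \left(2 + s\right)$
$\left(\left(1 + x{\left(-1 \right)}\right) \left(8 + 8\right)\right)^{4} = \left(\left(1 - \left(2 - 1\right)\right) \left(8 + 8\right)\right)^{4} = \left(\left(1 - 1\right) 16\right)^{4} = \left(0 \cdot 16\right)^{4} = 0^{4} = 0$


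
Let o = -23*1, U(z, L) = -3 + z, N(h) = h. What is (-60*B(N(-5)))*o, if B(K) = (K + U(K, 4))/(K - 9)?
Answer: 8970/7 ≈ 1281.4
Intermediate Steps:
o = -23
B(K) = (-3 + 2*K)/(-9 + K) (B(K) = (K + (-3 + K))/(K - 9) = (-3 + 2*K)/(-9 + K))
(-60*B(N(-5)))*o = -60*(-3 + 2*(-5))/(-9 - 5)*(-23) = -60*(-3 - 10)/(-14)*(-23) = -(-30)*(-13)/7*(-23) = -60*13/14*(-23) = -390/7*(-23) = 8970/7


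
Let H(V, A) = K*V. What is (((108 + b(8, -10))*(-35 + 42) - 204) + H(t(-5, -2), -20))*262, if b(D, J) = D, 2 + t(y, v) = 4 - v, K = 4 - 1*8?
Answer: 155104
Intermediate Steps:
K = -4 (K = 4 - 8 = -4)
t(y, v) = 2 - v (t(y, v) = -2 + (4 - v) = 2 - v)
H(V, A) = -4*V
(((108 + b(8, -10))*(-35 + 42) - 204) + H(t(-5, -2), -20))*262 = (((108 + 8)*(-35 + 42) - 204) - 4*(2 - 1*(-2)))*262 = ((116*7 - 204) - 4*(2 + 2))*262 = ((812 - 204) - 4*4)*262 = (608 - 16)*262 = 592*262 = 155104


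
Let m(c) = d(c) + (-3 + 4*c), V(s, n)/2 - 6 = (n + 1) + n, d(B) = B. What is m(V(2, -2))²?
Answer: 729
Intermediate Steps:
V(s, n) = 14 + 4*n (V(s, n) = 12 + 2*((n + 1) + n) = 12 + 2*((1 + n) + n) = 12 + 2*(1 + 2*n) = 12 + (2 + 4*n) = 14 + 4*n)
m(c) = -3 + 5*c (m(c) = c + (-3 + 4*c) = -3 + 5*c)
m(V(2, -2))² = (-3 + 5*(14 + 4*(-2)))² = (-3 + 5*(14 - 8))² = (-3 + 5*6)² = (-3 + 30)² = 27² = 729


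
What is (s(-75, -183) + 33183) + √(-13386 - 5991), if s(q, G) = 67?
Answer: 33250 + 3*I*√2153 ≈ 33250.0 + 139.2*I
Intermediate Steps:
(s(-75, -183) + 33183) + √(-13386 - 5991) = (67 + 33183) + √(-13386 - 5991) = 33250 + √(-19377) = 33250 + 3*I*√2153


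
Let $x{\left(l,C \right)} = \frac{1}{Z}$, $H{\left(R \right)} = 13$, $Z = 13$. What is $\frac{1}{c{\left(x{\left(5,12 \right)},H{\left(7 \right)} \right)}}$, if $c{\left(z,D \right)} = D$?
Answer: $\frac{1}{13} \approx 0.076923$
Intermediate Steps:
$x{\left(l,C \right)} = \frac{1}{13}$
$\frac{1}{c{\left(x{\left(5,12 \right)},H{\left(7 \right)} \right)}} = \frac{1}{13}$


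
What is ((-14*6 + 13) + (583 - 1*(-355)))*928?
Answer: 804576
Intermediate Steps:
((-14*6 + 13) + (583 - 1*(-355)))*928 = ((-84 + 13) + (583 + 355))*928 = (-71 + 938)*928 = 867*928 = 804576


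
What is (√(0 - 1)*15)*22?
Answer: 330*I ≈ 330.0*I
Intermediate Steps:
(√(0 - 1)*15)*22 = (√(-1)*15)*22 = (I*15)*22 = (15*I)*22 = 330*I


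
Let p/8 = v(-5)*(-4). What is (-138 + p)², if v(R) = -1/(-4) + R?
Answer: 196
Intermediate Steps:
v(R) = ¼ + R (v(R) = -1*(-¼) + R = ¼ + R)
p = 152 (p = 8*((¼ - 5)*(-4)) = 8*(-19/4*(-4)) = 8*19 = 152)
(-138 + p)² = (-138 + 152)² = 14² = 196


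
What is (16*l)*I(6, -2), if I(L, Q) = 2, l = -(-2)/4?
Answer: 16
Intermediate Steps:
l = ½ (l = -(-2)/4 = -1*(-½) = ½ ≈ 0.50000)
(16*l)*I(6, -2) = (16*(½))*2 = 8*2 = 16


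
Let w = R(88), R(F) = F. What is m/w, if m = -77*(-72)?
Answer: 63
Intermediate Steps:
m = 5544
w = 88
m/w = 5544/88 = 5544*(1/88) = 63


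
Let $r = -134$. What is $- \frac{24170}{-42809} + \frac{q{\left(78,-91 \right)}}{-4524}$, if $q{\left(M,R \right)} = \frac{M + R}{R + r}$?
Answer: $\frac{1892468191}{3351944700} \approx 0.56459$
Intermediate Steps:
$q{\left(M,R \right)} = \frac{M + R}{-134 + R}$ ($q{\left(M,R \right)} = \frac{M + R}{R - 134} = \frac{M + R}{-134 + R}$)
$- \frac{24170}{-42809} + \frac{q{\left(78,-91 \right)}}{-4524} = - \frac{24170}{-42809} + \frac{\frac{1}{-134 - 91} \left(78 - 91\right)}{-4524} = \left(-24170\right) \left(- \frac{1}{42809}\right) + \frac{1}{-225} \left(-13\right) \left(- \frac{1}{4524}\right) = \frac{24170}{42809} + \left(- \frac{1}{225}\right) \left(-13\right) \left(- \frac{1}{4524}\right) = \frac{24170}{42809} + \frac{13}{225} \left(- \frac{1}{4524}\right) = \frac{24170}{42809} - \frac{1}{78300} = \frac{1892468191}{3351944700}$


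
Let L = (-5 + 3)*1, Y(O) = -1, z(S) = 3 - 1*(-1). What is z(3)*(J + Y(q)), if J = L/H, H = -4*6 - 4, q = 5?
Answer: -26/7 ≈ -3.7143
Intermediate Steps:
z(S) = 4 (z(S) = 3 + 1 = 4)
H = -28 (H = -24 - 4 = -28)
L = -2 (L = -2*1 = -2)
J = 1/14 (J = -2/(-28) = -2*(-1/28) = 1/14 ≈ 0.071429)
z(3)*(J + Y(q)) = 4*(1/14 - 1) = 4*(-13/14) = -26/7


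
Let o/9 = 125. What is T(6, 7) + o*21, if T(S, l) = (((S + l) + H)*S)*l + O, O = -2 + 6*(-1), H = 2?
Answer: 24247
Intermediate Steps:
O = -8 (O = -2 - 6 = -8)
o = 1125 (o = 9*125 = 1125)
T(S, l) = -8 + S*l*(2 + S + l) (T(S, l) = (((S + l) + 2)*S)*l - 8 = ((2 + S + l)*S)*l - 8 = (S*(2 + S + l))*l - 8 = S*l*(2 + S + l) - 8 = -8 + S*l*(2 + S + l))
T(6, 7) + o*21 = (-8 + 6*7² + 7*6² + 2*6*7) + 1125*21 = (-8 + 6*49 + 7*36 + 84) + 23625 = (-8 + 294 + 252 + 84) + 23625 = 622 + 23625 = 24247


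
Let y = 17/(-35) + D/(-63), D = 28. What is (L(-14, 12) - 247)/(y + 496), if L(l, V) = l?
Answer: -82215/155947 ≈ -0.52720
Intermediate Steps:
y = -293/315 (y = 17/(-35) + 28/(-63) = 17*(-1/35) + 28*(-1/63) = -17/35 - 4/9 = -293/315 ≈ -0.93016)
(L(-14, 12) - 247)/(y + 496) = (-14 - 247)/(-293/315 + 496) = -261/155947/315 = -261*315/155947 = -82215/155947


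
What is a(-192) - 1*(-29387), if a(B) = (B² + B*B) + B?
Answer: 102923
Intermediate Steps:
a(B) = B + 2*B² (a(B) = (B² + B²) + B = 2*B² + B = B + 2*B²)
a(-192) - 1*(-29387) = -192*(1 + 2*(-192)) - 1*(-29387) = -192*(1 - 384) + 29387 = -192*(-383) + 29387 = 73536 + 29387 = 102923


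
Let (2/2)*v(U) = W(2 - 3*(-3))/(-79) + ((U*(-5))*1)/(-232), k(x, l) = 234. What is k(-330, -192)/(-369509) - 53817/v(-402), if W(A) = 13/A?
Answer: 286367802390030/46180865311 ≈ 6201.0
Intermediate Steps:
v(U) = -13/869 + 5*U/232 (v(U) = (13/(2 - 3*(-3)))/(-79) + ((U*(-5))*1)/(-232) = (13/(2 + 9))*(-1/79) + (-5*U*1)*(-1/232) = (13/11)*(-1/79) - 5*U*(-1/232) = (13*(1/11))*(-1/79) + 5*U/232 = (13/11)*(-1/79) + 5*U/232 = -13/869 + 5*U/232)
k(-330, -192)/(-369509) - 53817/v(-402) = 234/(-369509) - 53817/(-13/869 + (5/232)*(-402)) = 234*(-1/369509) - 53817/(-13/869 - 1005/116) = -234/369509 - 53817/(-874853/100804) = -234/369509 - 53817*(-100804/874853) = -234/369509 + 5424968868/874853 = 286367802390030/46180865311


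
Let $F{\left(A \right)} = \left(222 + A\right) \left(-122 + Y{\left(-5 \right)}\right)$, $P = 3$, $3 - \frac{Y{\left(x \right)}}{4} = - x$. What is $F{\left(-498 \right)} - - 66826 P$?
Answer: $236358$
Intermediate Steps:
$Y{\left(x \right)} = 12 + 4 x$ ($Y{\left(x \right)} = 12 - 4 \left(- x\right) = 12 + 4 x$)
$F{\left(A \right)} = -28860 - 130 A$ ($F{\left(A \right)} = \left(222 + A\right) \left(-122 + \left(12 + 4 \left(-5\right)\right)\right) = \left(222 + A\right) \left(-122 + \left(12 - 20\right)\right) = \left(222 + A\right) \left(-122 - 8\right) = \left(222 + A\right) \left(-130\right) = -28860 - 130 A$)
$F{\left(-498 \right)} - - 66826 P = \left(-28860 - -64740\right) - \left(-66826\right) 3 = \left(-28860 + 64740\right) - -200478 = 35880 + 200478 = 236358$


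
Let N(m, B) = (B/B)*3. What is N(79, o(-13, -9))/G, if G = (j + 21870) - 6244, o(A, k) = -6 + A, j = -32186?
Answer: -1/5520 ≈ -0.00018116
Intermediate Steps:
G = -16560 (G = (-32186 + 21870) - 6244 = -10316 - 6244 = -16560)
N(m, B) = 3 (N(m, B) = 1*3 = 3)
N(79, o(-13, -9))/G = 3/(-16560) = 3*(-1/16560) = -1/5520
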